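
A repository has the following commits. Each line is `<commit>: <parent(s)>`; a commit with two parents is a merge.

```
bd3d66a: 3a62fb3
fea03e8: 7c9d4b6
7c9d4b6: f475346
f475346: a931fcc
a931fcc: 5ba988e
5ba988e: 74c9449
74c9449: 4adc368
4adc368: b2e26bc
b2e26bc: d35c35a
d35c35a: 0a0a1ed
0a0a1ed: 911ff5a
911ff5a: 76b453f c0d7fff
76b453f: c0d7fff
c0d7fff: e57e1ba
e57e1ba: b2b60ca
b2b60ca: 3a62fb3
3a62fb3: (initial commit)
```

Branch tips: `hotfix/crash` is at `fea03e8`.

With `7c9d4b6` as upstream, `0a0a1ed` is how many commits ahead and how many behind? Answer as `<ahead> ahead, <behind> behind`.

Reachable from 0a0a1ed: {0a0a1ed, 3a62fb3, 76b453f, 911ff5a, b2b60ca, c0d7fff, e57e1ba}.
Reachable from 7c9d4b6: {0a0a1ed, 3a62fb3, 4adc368, 5ba988e, 74c9449, 76b453f, 7c9d4b6, 911ff5a, a931fcc, b2b60ca, b2e26bc, c0d7fff, d35c35a, e57e1ba, f475346}.
Only in 0a0a1ed's history (ahead): {} — 0.
Only in 7c9d4b6's history (behind): {4adc368, 5ba988e, 74c9449, 7c9d4b6, a931fcc, b2e26bc, d35c35a, f475346} — 8.

0 ahead, 8 behind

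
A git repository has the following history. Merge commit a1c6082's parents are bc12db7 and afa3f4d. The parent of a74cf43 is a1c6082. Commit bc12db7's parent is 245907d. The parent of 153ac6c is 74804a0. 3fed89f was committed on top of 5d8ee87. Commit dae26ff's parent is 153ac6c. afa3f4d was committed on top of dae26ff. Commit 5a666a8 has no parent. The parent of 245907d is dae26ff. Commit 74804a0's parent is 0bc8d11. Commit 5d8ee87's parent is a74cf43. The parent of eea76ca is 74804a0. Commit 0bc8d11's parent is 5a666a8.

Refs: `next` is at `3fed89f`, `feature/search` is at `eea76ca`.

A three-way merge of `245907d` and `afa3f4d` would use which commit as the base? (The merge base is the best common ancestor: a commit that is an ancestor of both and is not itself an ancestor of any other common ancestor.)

dae26ff

Ancestors of 245907d: {0bc8d11, 153ac6c, 245907d, 5a666a8, 74804a0, dae26ff}.
Ancestors of afa3f4d: {0bc8d11, 153ac6c, 5a666a8, 74804a0, afa3f4d, dae26ff}.
Common ancestors: {0bc8d11, 153ac6c, 5a666a8, 74804a0, dae26ff}.
Among these, dae26ff is not an ancestor of any other common ancestor — it is the merge base.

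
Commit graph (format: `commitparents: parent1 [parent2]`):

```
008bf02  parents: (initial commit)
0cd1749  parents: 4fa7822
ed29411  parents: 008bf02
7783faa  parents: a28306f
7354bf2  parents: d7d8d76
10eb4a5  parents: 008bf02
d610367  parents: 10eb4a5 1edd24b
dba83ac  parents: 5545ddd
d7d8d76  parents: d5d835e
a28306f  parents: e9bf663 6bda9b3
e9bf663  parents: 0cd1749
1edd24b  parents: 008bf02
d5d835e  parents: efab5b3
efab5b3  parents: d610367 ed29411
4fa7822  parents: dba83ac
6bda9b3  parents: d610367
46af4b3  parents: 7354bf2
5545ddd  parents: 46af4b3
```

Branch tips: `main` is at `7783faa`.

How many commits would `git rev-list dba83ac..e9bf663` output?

3

Reachable from e9bf663: {008bf02, 0cd1749, 10eb4a5, 1edd24b, 46af4b3, 4fa7822, 5545ddd, 7354bf2, d5d835e, d610367, d7d8d76, dba83ac, e9bf663, ed29411, efab5b3}.
Reachable from dba83ac: {008bf02, 10eb4a5, 1edd24b, 46af4b3, 5545ddd, 7354bf2, d5d835e, d610367, d7d8d76, dba83ac, ed29411, efab5b3}.
In e9bf663's history but not dba83ac's: {0cd1749, 4fa7822, e9bf663} — 3 commits.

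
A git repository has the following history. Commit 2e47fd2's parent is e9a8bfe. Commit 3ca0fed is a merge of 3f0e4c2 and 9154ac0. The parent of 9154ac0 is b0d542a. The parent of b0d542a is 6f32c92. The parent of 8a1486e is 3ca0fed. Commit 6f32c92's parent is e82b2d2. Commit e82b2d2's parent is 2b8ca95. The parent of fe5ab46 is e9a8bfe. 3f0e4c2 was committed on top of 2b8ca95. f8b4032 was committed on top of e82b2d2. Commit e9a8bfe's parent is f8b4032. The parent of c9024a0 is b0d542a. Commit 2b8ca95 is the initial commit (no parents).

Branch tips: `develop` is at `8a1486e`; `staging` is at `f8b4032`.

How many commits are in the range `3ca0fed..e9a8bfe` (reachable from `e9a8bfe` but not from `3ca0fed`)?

Reachable from e9a8bfe: {2b8ca95, e82b2d2, e9a8bfe, f8b4032}.
Reachable from 3ca0fed: {2b8ca95, 3ca0fed, 3f0e4c2, 6f32c92, 9154ac0, b0d542a, e82b2d2}.
In e9a8bfe's history but not 3ca0fed's: {e9a8bfe, f8b4032} — 2 commits.

2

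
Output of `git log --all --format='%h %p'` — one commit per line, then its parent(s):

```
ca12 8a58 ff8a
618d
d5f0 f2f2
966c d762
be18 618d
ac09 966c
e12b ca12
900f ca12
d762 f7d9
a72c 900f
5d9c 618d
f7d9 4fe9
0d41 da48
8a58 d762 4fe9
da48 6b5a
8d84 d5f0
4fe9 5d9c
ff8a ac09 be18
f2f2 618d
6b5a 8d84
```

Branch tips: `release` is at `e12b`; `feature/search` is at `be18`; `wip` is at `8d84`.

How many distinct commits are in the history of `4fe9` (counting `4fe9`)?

Walking parent pointers from 4fe9: reachable set = {4fe9, 5d9c, 618d}.
That is 3 commits.

3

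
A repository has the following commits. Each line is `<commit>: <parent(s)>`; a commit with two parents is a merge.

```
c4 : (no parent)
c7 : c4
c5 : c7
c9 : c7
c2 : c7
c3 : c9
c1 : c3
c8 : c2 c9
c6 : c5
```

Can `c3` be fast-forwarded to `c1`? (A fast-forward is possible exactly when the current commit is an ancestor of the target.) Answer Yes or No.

Yes

A fast-forward from c3 to c1 is possible iff c3 is an ancestor of c1.
Ancestors of c1: {c1, c3, c4, c7, c9}.
c3 is among them, so fast-forward is possible.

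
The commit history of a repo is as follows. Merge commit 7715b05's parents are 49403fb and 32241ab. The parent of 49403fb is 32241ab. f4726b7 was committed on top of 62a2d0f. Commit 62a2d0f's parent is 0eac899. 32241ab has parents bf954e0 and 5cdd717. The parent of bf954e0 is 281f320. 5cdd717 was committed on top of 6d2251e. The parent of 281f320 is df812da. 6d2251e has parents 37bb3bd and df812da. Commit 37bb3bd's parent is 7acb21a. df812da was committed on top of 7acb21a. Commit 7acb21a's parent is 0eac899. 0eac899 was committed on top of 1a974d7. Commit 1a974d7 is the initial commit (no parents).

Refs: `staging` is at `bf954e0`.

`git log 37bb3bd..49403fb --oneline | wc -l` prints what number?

7

Reachable from 49403fb: {0eac899, 1a974d7, 281f320, 32241ab, 37bb3bd, 49403fb, 5cdd717, 6d2251e, 7acb21a, bf954e0, df812da}.
Reachable from 37bb3bd: {0eac899, 1a974d7, 37bb3bd, 7acb21a}.
In 49403fb's history but not 37bb3bd's: {281f320, 32241ab, 49403fb, 5cdd717, 6d2251e, bf954e0, df812da} — 7 commits.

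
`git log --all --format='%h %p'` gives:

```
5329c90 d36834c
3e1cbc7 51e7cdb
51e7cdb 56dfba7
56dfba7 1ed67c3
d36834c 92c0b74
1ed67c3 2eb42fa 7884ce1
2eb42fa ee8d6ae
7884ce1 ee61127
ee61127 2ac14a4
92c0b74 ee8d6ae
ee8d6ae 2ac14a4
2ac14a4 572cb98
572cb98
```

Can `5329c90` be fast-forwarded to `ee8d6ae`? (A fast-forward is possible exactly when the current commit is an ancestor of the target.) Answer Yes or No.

No

A fast-forward from 5329c90 to ee8d6ae is possible iff 5329c90 is an ancestor of ee8d6ae.
Ancestors of ee8d6ae: {2ac14a4, 572cb98, ee8d6ae}.
5329c90 is not among them, so fast-forward is not possible.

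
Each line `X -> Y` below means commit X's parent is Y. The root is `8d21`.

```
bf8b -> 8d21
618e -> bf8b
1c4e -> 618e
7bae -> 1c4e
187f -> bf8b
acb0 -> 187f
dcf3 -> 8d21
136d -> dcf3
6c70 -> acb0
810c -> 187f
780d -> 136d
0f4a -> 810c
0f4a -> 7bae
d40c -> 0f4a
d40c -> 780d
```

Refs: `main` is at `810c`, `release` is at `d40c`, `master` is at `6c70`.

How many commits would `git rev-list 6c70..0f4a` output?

Reachable from 0f4a: {0f4a, 187f, 1c4e, 618e, 7bae, 810c, 8d21, bf8b}.
Reachable from 6c70: {187f, 6c70, 8d21, acb0, bf8b}.
In 0f4a's history but not 6c70's: {0f4a, 1c4e, 618e, 7bae, 810c} — 5 commits.

5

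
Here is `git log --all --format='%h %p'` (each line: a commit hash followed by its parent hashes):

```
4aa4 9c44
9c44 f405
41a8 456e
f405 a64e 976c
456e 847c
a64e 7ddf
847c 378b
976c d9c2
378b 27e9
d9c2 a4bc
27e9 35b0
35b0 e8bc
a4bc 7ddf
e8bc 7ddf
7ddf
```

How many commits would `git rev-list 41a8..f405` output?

Reachable from f405: {7ddf, 976c, a4bc, a64e, d9c2, f405}.
Reachable from 41a8: {27e9, 35b0, 378b, 41a8, 456e, 7ddf, 847c, e8bc}.
In f405's history but not 41a8's: {976c, a4bc, a64e, d9c2, f405} — 5 commits.

5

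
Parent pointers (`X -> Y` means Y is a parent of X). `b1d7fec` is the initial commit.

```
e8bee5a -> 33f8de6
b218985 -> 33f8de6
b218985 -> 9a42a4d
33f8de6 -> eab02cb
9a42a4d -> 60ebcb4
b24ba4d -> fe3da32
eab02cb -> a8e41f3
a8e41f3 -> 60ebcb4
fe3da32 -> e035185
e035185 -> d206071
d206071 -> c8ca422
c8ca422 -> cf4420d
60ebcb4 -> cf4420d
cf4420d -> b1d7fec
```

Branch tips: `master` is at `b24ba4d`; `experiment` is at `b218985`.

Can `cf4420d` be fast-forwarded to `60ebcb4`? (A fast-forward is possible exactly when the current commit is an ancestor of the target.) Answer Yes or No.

A fast-forward from cf4420d to 60ebcb4 is possible iff cf4420d is an ancestor of 60ebcb4.
Ancestors of 60ebcb4: {60ebcb4, b1d7fec, cf4420d}.
cf4420d is among them, so fast-forward is possible.

Yes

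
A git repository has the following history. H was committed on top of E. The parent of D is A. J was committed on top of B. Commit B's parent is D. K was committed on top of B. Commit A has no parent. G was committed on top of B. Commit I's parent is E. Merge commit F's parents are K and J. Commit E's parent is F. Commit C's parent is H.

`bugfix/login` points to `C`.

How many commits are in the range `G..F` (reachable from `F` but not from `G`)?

3

Reachable from F: {A, B, D, F, J, K}.
Reachable from G: {A, B, D, G}.
In F's history but not G's: {F, J, K} — 3 commits.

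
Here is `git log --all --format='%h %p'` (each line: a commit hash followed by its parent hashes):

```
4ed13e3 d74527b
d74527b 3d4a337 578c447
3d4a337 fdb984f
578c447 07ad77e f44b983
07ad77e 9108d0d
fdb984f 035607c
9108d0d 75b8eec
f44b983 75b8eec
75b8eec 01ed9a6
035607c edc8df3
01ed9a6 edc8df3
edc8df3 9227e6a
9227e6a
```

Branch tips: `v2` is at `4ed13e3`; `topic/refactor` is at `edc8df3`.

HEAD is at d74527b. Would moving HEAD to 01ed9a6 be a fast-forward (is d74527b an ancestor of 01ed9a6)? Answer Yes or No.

A fast-forward from d74527b to 01ed9a6 is possible iff d74527b is an ancestor of 01ed9a6.
Ancestors of 01ed9a6: {01ed9a6, 9227e6a, edc8df3}.
d74527b is not among them, so fast-forward is not possible.

No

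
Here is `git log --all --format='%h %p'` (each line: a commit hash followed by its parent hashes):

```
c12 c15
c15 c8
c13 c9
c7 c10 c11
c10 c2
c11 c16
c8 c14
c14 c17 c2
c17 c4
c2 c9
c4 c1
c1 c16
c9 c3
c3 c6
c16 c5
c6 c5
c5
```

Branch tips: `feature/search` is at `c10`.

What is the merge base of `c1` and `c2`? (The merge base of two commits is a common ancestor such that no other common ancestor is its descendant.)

c5

Ancestors of c1: {c1, c16, c5}.
Ancestors of c2: {c2, c3, c5, c6, c9}.
Common ancestors: {c5}.
The only common ancestor is c5, so it is the merge base.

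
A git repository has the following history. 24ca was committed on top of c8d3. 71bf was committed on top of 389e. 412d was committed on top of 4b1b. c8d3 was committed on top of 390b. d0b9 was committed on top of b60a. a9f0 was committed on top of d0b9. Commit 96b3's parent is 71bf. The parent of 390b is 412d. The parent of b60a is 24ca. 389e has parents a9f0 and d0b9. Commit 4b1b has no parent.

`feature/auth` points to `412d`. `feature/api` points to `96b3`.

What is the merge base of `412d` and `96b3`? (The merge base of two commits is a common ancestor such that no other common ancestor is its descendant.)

Ancestors of 412d: {412d, 4b1b}.
Ancestors of 96b3: {24ca, 389e, 390b, 412d, 4b1b, 71bf, 96b3, a9f0, b60a, c8d3, d0b9}.
Common ancestors: {412d, 4b1b}.
Among these, 412d is not an ancestor of any other common ancestor — it is the merge base.

412d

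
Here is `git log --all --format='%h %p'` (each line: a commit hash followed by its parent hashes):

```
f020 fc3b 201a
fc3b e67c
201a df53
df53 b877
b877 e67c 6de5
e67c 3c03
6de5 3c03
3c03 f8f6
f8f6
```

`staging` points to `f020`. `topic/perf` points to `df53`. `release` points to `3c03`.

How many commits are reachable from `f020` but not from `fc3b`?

5

Reachable from f020: {201a, 3c03, 6de5, b877, df53, e67c, f020, f8f6, fc3b}.
Reachable from fc3b: {3c03, e67c, f8f6, fc3b}.
In f020's history but not fc3b's: {201a, 6de5, b877, df53, f020} — 5 commits.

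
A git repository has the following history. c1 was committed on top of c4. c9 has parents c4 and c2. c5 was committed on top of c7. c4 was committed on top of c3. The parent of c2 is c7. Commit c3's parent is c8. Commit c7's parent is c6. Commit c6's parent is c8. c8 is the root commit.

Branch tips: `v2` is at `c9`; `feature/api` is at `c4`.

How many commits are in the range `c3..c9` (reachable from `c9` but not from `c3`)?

5

Reachable from c9: {c2, c3, c4, c6, c7, c8, c9}.
Reachable from c3: {c3, c8}.
In c9's history but not c3's: {c2, c4, c6, c7, c9} — 5 commits.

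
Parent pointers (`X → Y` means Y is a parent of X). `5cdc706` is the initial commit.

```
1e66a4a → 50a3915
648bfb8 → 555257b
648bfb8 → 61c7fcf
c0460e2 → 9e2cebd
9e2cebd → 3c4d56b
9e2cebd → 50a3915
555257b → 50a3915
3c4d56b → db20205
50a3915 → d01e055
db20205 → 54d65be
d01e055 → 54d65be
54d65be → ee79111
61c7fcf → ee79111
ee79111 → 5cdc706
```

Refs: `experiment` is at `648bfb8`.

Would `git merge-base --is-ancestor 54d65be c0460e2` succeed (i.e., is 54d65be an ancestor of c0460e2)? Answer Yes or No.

Ancestors of c0460e2 (commits reachable by following parents): {3c4d56b, 50a3915, 54d65be, 5cdc706, 9e2cebd, c0460e2, d01e055, db20205, ee79111}.
54d65be is in that set, so it is an ancestor of c0460e2.

Yes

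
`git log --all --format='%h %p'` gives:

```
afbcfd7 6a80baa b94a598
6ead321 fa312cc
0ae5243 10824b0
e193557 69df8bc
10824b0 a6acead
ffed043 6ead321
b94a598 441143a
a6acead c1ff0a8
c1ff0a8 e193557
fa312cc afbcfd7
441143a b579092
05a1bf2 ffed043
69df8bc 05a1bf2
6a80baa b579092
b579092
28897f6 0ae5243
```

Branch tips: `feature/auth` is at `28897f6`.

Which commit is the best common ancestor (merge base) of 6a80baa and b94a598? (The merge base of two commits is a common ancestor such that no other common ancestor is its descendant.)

Ancestors of 6a80baa: {6a80baa, b579092}.
Ancestors of b94a598: {441143a, b579092, b94a598}.
Common ancestors: {b579092}.
The only common ancestor is b579092, so it is the merge base.

b579092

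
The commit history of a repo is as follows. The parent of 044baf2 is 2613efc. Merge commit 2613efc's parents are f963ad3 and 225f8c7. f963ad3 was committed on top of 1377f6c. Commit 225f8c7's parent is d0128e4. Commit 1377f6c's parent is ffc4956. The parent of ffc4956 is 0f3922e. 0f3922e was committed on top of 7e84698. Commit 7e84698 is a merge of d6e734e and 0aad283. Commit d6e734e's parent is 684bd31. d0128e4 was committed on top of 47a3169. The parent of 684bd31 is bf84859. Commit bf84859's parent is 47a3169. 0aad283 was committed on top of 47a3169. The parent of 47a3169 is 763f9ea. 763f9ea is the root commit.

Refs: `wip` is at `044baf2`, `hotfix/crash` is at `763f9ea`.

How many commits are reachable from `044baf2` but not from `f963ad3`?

Reachable from 044baf2: {044baf2, 0aad283, 0f3922e, 1377f6c, 225f8c7, 2613efc, 47a3169, 684bd31, 763f9ea, 7e84698, bf84859, d0128e4, d6e734e, f963ad3, ffc4956}.
Reachable from f963ad3: {0aad283, 0f3922e, 1377f6c, 47a3169, 684bd31, 763f9ea, 7e84698, bf84859, d6e734e, f963ad3, ffc4956}.
In 044baf2's history but not f963ad3's: {044baf2, 225f8c7, 2613efc, d0128e4} — 4 commits.

4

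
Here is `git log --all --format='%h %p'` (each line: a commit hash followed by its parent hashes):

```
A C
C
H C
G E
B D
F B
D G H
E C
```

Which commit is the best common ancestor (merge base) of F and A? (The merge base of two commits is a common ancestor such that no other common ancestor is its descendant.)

Ancestors of F: {B, C, D, E, F, G, H}.
Ancestors of A: {A, C}.
Common ancestors: {C}.
The only common ancestor is C, so it is the merge base.

C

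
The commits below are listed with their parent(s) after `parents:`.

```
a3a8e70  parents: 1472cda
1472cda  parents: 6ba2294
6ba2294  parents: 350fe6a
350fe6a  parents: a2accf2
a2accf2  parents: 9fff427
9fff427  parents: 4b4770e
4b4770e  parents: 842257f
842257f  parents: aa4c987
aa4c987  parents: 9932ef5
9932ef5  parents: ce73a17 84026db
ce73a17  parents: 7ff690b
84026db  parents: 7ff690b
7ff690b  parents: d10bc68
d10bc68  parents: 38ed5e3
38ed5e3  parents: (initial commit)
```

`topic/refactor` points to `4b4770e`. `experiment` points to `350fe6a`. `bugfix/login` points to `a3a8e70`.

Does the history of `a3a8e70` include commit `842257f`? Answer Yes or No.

Ancestors of a3a8e70 (commits reachable by following parents): {1472cda, 350fe6a, 38ed5e3, 4b4770e, 6ba2294, 7ff690b, 84026db, 842257f, 9932ef5, 9fff427, a2accf2, a3a8e70, aa4c987, ce73a17, d10bc68}.
842257f is in that set, so it is an ancestor of a3a8e70.

Yes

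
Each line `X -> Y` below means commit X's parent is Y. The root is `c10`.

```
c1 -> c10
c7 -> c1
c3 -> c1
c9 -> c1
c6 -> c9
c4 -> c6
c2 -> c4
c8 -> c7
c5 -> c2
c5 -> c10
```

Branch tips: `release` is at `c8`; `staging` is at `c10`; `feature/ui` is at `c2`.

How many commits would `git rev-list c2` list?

Walking parent pointers from c2: reachable set = {c1, c10, c2, c4, c6, c9}.
That is 6 commits.

6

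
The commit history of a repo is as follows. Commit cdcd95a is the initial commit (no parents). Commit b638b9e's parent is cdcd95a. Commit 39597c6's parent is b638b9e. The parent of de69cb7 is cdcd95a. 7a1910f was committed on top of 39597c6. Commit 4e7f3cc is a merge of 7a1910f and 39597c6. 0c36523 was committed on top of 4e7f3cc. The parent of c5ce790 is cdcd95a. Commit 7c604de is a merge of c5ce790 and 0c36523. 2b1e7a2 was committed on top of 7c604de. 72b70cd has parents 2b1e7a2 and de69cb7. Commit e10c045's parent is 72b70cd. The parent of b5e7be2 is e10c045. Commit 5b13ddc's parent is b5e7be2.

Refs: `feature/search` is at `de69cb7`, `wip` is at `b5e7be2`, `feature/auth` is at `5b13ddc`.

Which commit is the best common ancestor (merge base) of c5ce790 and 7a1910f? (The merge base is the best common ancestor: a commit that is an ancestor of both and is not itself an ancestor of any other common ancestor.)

Ancestors of c5ce790: {c5ce790, cdcd95a}.
Ancestors of 7a1910f: {39597c6, 7a1910f, b638b9e, cdcd95a}.
Common ancestors: {cdcd95a}.
The only common ancestor is cdcd95a, so it is the merge base.

cdcd95a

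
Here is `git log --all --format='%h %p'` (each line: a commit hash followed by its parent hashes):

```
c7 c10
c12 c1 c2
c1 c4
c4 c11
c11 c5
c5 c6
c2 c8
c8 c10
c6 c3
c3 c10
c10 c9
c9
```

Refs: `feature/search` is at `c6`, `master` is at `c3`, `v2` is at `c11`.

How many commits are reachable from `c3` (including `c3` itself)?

3

Walking parent pointers from c3: reachable set = {c10, c3, c9}.
That is 3 commits.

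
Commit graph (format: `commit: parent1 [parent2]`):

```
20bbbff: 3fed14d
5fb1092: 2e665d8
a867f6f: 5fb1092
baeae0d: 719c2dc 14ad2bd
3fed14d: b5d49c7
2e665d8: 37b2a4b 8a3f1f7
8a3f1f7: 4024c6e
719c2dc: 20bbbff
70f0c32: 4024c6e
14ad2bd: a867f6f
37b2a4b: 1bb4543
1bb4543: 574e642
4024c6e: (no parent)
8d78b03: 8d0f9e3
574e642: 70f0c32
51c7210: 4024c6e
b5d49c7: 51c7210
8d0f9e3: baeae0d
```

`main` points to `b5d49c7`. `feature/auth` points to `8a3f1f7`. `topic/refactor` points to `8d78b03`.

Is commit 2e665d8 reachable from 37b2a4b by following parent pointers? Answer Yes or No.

Ancestors of 37b2a4b: {1bb4543, 37b2a4b, 4024c6e, 574e642, 70f0c32}.
2e665d8 is not in that set, so it is not an ancestor of 37b2a4b.

No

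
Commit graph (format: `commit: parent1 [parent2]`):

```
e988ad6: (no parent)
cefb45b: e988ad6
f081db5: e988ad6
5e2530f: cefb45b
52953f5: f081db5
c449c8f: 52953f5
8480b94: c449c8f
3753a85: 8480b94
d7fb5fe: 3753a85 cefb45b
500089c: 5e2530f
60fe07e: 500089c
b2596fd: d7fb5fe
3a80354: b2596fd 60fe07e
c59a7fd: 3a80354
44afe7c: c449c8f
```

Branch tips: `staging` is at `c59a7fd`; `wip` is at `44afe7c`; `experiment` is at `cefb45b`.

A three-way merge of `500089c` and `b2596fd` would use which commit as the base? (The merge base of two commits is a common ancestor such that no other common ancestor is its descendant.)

cefb45b

Ancestors of 500089c: {500089c, 5e2530f, cefb45b, e988ad6}.
Ancestors of b2596fd: {3753a85, 52953f5, 8480b94, b2596fd, c449c8f, cefb45b, d7fb5fe, e988ad6, f081db5}.
Common ancestors: {cefb45b, e988ad6}.
Among these, cefb45b is not an ancestor of any other common ancestor — it is the merge base.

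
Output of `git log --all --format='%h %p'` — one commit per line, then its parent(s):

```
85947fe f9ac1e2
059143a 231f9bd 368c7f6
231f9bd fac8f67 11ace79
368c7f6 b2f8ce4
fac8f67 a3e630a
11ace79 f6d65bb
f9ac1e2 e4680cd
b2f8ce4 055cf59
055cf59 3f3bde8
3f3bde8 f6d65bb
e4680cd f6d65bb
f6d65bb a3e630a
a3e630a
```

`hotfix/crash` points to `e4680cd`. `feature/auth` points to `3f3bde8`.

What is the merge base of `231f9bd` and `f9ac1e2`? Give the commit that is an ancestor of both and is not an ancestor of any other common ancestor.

f6d65bb

Ancestors of 231f9bd: {11ace79, 231f9bd, a3e630a, f6d65bb, fac8f67}.
Ancestors of f9ac1e2: {a3e630a, e4680cd, f6d65bb, f9ac1e2}.
Common ancestors: {a3e630a, f6d65bb}.
Among these, f6d65bb is not an ancestor of any other common ancestor — it is the merge base.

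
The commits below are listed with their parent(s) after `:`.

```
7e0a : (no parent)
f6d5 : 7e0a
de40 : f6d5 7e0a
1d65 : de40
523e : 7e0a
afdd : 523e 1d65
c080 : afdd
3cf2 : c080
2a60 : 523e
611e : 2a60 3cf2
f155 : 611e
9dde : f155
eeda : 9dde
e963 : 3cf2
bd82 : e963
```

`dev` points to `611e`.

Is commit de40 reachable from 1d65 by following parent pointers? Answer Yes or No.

Ancestors of 1d65 (commits reachable by following parents): {1d65, 7e0a, de40, f6d5}.
de40 is in that set, so it is an ancestor of 1d65.

Yes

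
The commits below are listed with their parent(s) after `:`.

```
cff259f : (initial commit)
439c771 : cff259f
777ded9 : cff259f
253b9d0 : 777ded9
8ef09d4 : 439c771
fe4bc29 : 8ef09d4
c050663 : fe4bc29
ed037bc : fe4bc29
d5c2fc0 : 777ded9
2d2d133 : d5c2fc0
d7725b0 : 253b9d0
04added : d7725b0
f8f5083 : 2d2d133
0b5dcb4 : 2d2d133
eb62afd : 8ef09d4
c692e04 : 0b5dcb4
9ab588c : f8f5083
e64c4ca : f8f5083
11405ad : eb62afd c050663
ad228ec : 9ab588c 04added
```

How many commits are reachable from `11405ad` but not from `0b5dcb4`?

Reachable from 11405ad: {11405ad, 439c771, 8ef09d4, c050663, cff259f, eb62afd, fe4bc29}.
Reachable from 0b5dcb4: {0b5dcb4, 2d2d133, 777ded9, cff259f, d5c2fc0}.
In 11405ad's history but not 0b5dcb4's: {11405ad, 439c771, 8ef09d4, c050663, eb62afd, fe4bc29} — 6 commits.

6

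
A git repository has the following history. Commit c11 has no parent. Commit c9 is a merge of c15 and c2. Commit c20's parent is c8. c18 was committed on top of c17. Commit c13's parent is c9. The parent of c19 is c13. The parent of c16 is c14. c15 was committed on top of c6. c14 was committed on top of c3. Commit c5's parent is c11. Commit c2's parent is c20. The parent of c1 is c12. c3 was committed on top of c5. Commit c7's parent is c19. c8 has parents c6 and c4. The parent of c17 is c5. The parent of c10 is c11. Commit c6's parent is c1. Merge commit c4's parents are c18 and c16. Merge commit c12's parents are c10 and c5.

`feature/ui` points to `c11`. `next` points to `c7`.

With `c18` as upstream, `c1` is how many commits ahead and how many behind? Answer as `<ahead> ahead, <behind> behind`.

3 ahead, 2 behind

Reachable from c1: {c1, c10, c11, c12, c5}.
Reachable from c18: {c11, c17, c18, c5}.
Only in c1's history (ahead): {c1, c10, c12} — 3.
Only in c18's history (behind): {c17, c18} — 2.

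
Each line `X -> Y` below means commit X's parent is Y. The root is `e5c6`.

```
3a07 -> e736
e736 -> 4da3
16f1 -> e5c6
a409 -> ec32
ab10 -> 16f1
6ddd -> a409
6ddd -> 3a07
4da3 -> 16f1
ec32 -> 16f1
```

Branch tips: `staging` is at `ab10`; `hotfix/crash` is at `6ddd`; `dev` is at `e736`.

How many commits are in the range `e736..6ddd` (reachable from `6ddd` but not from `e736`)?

Reachable from 6ddd: {16f1, 3a07, 4da3, 6ddd, a409, e5c6, e736, ec32}.
Reachable from e736: {16f1, 4da3, e5c6, e736}.
In 6ddd's history but not e736's: {3a07, 6ddd, a409, ec32} — 4 commits.

4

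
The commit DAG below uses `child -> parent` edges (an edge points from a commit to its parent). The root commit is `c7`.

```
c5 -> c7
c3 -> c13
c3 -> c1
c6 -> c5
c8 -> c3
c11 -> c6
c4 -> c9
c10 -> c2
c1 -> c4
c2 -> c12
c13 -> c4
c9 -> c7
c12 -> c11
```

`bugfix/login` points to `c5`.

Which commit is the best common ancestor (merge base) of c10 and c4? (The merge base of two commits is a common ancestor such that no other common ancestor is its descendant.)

Ancestors of c10: {c10, c11, c12, c2, c5, c6, c7}.
Ancestors of c4: {c4, c7, c9}.
Common ancestors: {c7}.
The only common ancestor is c7, so it is the merge base.

c7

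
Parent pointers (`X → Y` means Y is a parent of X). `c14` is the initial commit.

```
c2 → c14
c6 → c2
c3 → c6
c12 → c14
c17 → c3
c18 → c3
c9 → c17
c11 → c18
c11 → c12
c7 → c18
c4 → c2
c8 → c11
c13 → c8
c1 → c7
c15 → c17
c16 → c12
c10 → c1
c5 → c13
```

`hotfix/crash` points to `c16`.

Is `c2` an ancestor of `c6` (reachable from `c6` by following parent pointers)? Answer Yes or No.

Ancestors of c6 (commits reachable by following parents): {c14, c2, c6}.
c2 is in that set, so it is an ancestor of c6.

Yes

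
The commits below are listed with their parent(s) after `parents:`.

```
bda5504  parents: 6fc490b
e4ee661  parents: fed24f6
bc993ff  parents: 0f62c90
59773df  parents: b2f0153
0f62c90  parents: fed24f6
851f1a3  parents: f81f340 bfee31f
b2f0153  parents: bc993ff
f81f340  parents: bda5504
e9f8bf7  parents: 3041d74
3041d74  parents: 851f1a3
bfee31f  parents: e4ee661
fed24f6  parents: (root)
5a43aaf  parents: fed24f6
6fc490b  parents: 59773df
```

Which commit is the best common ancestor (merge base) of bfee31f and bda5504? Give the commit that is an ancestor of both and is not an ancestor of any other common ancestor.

Ancestors of bfee31f: {bfee31f, e4ee661, fed24f6}.
Ancestors of bda5504: {0f62c90, 59773df, 6fc490b, b2f0153, bc993ff, bda5504, fed24f6}.
Common ancestors: {fed24f6}.
The only common ancestor is fed24f6, so it is the merge base.

fed24f6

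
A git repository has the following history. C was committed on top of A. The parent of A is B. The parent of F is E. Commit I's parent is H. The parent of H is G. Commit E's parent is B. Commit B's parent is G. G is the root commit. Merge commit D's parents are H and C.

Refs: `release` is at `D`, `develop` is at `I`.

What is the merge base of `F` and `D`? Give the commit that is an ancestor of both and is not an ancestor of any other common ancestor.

Ancestors of F: {B, E, F, G}.
Ancestors of D: {A, B, C, D, G, H}.
Common ancestors: {B, G}.
Among these, B is not an ancestor of any other common ancestor — it is the merge base.

B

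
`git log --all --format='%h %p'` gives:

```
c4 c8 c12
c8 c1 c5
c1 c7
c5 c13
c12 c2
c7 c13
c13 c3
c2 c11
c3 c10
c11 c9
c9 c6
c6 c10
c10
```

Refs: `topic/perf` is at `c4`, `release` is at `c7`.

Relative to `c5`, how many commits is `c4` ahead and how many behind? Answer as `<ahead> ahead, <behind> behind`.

9 ahead, 0 behind

Reachable from c4: {c1, c10, c11, c12, c13, c2, c3, c4, c5, c6, c7, c8, c9}.
Reachable from c5: {c10, c13, c3, c5}.
Only in c4's history (ahead): {c1, c11, c12, c2, c4, c6, c7, c8, c9} — 9.
Only in c5's history (behind): {} — 0.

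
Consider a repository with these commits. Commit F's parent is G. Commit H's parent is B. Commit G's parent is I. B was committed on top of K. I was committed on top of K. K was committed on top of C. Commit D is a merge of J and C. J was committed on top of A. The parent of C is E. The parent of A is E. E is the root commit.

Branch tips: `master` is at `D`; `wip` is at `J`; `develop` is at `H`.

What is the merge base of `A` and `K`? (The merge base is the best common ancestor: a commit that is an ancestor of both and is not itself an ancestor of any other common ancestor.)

Ancestors of A: {A, E}.
Ancestors of K: {C, E, K}.
Common ancestors: {E}.
The only common ancestor is E, so it is the merge base.

E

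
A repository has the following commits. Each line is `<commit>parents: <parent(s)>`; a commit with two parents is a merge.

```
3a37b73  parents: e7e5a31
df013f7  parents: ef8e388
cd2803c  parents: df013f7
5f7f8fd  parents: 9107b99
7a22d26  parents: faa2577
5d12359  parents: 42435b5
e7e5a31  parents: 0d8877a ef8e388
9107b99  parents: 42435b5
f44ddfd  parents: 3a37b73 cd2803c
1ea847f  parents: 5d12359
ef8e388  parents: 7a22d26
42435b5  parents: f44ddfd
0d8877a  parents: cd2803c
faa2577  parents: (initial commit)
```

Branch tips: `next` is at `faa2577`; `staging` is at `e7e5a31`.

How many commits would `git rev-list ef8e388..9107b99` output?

Reachable from 9107b99: {0d8877a, 3a37b73, 42435b5, 7a22d26, 9107b99, cd2803c, df013f7, e7e5a31, ef8e388, f44ddfd, faa2577}.
Reachable from ef8e388: {7a22d26, ef8e388, faa2577}.
In 9107b99's history but not ef8e388's: {0d8877a, 3a37b73, 42435b5, 9107b99, cd2803c, df013f7, e7e5a31, f44ddfd} — 8 commits.

8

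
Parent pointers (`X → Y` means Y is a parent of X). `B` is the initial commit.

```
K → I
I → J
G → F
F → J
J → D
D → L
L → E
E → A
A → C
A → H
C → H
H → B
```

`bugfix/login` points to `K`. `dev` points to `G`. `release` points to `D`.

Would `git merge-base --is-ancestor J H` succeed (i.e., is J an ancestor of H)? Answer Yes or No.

No

Ancestors of H: {B, H}.
J is not in that set, so it is not an ancestor of H.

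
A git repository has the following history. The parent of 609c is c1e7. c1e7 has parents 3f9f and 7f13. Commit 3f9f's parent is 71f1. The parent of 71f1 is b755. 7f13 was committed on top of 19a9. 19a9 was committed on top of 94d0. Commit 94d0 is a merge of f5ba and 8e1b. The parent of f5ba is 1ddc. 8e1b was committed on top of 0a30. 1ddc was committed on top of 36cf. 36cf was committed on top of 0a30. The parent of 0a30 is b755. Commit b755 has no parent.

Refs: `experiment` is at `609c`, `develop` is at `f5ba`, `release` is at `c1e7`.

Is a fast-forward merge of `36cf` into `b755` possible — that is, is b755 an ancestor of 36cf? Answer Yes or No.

Yes

A fast-forward from b755 to 36cf is possible iff b755 is an ancestor of 36cf.
Ancestors of 36cf: {0a30, 36cf, b755}.
b755 is among them, so fast-forward is possible.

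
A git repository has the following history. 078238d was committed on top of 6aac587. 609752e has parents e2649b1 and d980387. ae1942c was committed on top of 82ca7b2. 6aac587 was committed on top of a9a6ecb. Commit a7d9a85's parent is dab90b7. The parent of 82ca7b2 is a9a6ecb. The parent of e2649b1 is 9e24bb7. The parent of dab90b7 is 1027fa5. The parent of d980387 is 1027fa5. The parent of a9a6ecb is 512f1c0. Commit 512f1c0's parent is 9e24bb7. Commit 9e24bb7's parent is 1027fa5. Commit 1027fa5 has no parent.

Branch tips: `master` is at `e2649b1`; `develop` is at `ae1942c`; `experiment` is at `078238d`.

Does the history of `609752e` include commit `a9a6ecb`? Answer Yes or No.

No

Ancestors of 609752e: {1027fa5, 609752e, 9e24bb7, d980387, e2649b1}.
a9a6ecb is not in that set, so it is not an ancestor of 609752e.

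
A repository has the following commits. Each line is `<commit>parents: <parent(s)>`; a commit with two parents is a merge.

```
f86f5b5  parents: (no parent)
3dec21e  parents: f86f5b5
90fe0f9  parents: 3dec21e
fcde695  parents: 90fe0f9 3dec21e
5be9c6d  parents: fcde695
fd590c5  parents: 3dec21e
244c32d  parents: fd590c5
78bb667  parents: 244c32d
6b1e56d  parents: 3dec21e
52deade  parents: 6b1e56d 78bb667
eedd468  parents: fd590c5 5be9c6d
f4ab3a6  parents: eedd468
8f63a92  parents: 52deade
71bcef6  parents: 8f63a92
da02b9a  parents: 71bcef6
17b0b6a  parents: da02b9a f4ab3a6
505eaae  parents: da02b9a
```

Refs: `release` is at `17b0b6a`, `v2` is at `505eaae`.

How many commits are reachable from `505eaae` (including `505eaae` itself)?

11

Walking parent pointers from 505eaae: reachable set = {244c32d, 3dec21e, 505eaae, 52deade, 6b1e56d, 71bcef6, 78bb667, 8f63a92, da02b9a, f86f5b5, fd590c5}.
That is 11 commits.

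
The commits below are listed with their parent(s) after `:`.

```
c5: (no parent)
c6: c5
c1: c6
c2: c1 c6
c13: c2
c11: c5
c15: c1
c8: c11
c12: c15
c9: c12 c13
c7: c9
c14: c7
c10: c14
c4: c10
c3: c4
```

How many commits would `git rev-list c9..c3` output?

Reachable from c3: {c1, c10, c12, c13, c14, c15, c2, c3, c4, c5, c6, c7, c9}.
Reachable from c9: {c1, c12, c13, c15, c2, c5, c6, c9}.
In c3's history but not c9's: {c10, c14, c3, c4, c7} — 5 commits.

5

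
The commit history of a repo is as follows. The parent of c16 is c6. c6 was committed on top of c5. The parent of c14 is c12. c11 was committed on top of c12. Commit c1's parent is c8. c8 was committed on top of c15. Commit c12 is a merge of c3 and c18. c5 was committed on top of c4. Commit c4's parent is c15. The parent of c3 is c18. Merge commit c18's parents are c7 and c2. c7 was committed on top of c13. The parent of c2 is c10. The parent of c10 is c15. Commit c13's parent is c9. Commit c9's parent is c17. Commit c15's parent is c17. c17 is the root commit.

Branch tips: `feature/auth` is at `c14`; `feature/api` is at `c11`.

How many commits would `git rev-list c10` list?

3

Walking parent pointers from c10: reachable set = {c10, c15, c17}.
That is 3 commits.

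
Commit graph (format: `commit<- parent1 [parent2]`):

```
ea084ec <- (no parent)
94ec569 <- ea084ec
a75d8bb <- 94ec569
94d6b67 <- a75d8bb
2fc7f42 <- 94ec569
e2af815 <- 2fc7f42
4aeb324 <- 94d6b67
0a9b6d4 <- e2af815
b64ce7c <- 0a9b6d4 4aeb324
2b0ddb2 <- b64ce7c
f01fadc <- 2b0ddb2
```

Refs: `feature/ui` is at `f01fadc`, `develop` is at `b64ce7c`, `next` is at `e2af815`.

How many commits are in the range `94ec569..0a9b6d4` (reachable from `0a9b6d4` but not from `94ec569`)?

Reachable from 0a9b6d4: {0a9b6d4, 2fc7f42, 94ec569, e2af815, ea084ec}.
Reachable from 94ec569: {94ec569, ea084ec}.
In 0a9b6d4's history but not 94ec569's: {0a9b6d4, 2fc7f42, e2af815} — 3 commits.

3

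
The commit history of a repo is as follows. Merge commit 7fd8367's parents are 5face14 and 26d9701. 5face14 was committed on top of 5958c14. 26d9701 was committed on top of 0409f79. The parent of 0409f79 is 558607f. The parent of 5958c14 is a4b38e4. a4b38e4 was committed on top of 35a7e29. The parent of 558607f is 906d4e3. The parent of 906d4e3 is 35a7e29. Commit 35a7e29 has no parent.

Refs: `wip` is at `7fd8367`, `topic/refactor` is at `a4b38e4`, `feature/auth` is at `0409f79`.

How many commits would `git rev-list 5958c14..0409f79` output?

Reachable from 0409f79: {0409f79, 35a7e29, 558607f, 906d4e3}.
Reachable from 5958c14: {35a7e29, 5958c14, a4b38e4}.
In 0409f79's history but not 5958c14's: {0409f79, 558607f, 906d4e3} — 3 commits.

3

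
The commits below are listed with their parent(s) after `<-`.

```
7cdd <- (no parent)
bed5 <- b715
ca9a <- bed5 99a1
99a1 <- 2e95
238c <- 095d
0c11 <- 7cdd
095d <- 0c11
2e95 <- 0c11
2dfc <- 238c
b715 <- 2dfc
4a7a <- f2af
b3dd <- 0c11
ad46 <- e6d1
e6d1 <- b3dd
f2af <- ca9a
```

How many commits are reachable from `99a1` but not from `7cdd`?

Reachable from 99a1: {0c11, 2e95, 7cdd, 99a1}.
Reachable from 7cdd: {7cdd}.
In 99a1's history but not 7cdd's: {0c11, 2e95, 99a1} — 3 commits.

3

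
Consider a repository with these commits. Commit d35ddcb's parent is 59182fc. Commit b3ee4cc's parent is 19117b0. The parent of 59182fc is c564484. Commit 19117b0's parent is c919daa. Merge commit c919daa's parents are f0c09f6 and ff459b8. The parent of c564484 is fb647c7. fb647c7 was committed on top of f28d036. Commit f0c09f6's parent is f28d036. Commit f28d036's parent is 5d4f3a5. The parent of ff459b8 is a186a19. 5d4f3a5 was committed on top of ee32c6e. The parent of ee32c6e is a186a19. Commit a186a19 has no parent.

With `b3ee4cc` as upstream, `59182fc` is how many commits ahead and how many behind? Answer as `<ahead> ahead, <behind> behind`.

Reachable from 59182fc: {59182fc, 5d4f3a5, a186a19, c564484, ee32c6e, f28d036, fb647c7}.
Reachable from b3ee4cc: {19117b0, 5d4f3a5, a186a19, b3ee4cc, c919daa, ee32c6e, f0c09f6, f28d036, ff459b8}.
Only in 59182fc's history (ahead): {59182fc, c564484, fb647c7} — 3.
Only in b3ee4cc's history (behind): {19117b0, b3ee4cc, c919daa, f0c09f6, ff459b8} — 5.

3 ahead, 5 behind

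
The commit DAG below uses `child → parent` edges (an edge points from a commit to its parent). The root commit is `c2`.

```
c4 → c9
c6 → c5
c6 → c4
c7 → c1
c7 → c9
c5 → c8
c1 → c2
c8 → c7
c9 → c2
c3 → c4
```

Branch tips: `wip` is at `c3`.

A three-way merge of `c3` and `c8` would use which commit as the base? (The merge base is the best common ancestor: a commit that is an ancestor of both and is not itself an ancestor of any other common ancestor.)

c9

Ancestors of c3: {c2, c3, c4, c9}.
Ancestors of c8: {c1, c2, c7, c8, c9}.
Common ancestors: {c2, c9}.
Among these, c9 is not an ancestor of any other common ancestor — it is the merge base.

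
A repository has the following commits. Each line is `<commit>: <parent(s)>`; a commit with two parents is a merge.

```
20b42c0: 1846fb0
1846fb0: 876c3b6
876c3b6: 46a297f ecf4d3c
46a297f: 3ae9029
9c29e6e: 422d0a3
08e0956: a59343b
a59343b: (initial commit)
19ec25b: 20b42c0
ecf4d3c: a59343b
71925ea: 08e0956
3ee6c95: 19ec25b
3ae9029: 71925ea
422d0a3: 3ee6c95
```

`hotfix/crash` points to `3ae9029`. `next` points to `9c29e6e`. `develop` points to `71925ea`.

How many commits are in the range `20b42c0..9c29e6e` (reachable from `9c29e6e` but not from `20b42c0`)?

4

Reachable from 9c29e6e: {08e0956, 1846fb0, 19ec25b, 20b42c0, 3ae9029, 3ee6c95, 422d0a3, 46a297f, 71925ea, 876c3b6, 9c29e6e, a59343b, ecf4d3c}.
Reachable from 20b42c0: {08e0956, 1846fb0, 20b42c0, 3ae9029, 46a297f, 71925ea, 876c3b6, a59343b, ecf4d3c}.
In 9c29e6e's history but not 20b42c0's: {19ec25b, 3ee6c95, 422d0a3, 9c29e6e} — 4 commits.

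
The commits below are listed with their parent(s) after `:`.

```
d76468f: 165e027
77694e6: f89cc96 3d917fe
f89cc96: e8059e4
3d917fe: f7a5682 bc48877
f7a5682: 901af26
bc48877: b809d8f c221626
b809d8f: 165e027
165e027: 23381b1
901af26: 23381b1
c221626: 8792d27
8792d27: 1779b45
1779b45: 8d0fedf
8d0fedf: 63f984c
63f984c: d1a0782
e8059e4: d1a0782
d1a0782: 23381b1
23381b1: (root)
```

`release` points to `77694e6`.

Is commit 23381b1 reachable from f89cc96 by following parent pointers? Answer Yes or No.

Yes

Ancestors of f89cc96 (commits reachable by following parents): {23381b1, d1a0782, e8059e4, f89cc96}.
23381b1 is in that set, so it is an ancestor of f89cc96.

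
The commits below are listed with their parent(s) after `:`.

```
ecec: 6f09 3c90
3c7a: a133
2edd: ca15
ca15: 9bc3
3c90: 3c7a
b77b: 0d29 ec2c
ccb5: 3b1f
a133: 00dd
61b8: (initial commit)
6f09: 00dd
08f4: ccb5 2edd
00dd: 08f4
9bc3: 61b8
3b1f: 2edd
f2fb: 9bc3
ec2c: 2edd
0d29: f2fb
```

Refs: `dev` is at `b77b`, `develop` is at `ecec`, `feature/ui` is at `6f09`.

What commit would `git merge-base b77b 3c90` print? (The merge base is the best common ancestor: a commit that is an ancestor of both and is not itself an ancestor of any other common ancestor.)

2edd

Ancestors of b77b: {0d29, 2edd, 61b8, 9bc3, b77b, ca15, ec2c, f2fb}.
Ancestors of 3c90: {00dd, 08f4, 2edd, 3b1f, 3c7a, 3c90, 61b8, 9bc3, a133, ca15, ccb5}.
Common ancestors: {2edd, 61b8, 9bc3, ca15}.
Among these, 2edd is not an ancestor of any other common ancestor — it is the merge base.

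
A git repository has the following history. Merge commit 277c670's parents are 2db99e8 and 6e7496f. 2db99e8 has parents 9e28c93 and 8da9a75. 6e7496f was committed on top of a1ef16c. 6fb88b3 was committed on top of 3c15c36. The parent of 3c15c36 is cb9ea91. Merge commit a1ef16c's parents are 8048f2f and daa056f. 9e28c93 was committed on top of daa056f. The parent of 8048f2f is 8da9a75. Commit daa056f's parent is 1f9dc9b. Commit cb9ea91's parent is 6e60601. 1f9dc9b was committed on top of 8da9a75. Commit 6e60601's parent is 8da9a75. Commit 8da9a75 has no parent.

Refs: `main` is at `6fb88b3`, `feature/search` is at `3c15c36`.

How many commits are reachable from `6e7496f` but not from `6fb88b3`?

5

Reachable from 6e7496f: {1f9dc9b, 6e7496f, 8048f2f, 8da9a75, a1ef16c, daa056f}.
Reachable from 6fb88b3: {3c15c36, 6e60601, 6fb88b3, 8da9a75, cb9ea91}.
In 6e7496f's history but not 6fb88b3's: {1f9dc9b, 6e7496f, 8048f2f, a1ef16c, daa056f} — 5 commits.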